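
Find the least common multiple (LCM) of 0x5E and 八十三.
Convert 0x5E (hexadecimal) → 5×16 + 14 = 94 (decimal)
Convert 八十三 (Chinese numeral) → 8×10 + 3 = 83 (decimal)
Compute lcm(94, 83) = 7802
7802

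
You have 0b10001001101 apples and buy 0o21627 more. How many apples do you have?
Convert 0b10001001101 (binary) → 1024 + 64 + 8 + 4 + 1 = 1101 (decimal)
Convert 0o21627 (octal) → 2×4096 + 1×512 + 6×64 + 2×8 + 7 = 9111 (decimal)
Compute 1101 + 9111 = 10212
10212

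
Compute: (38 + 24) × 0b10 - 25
Convert 0b10 (binary) → 2 (decimal)
Expression in decimal: (38 + 24) × 2 - 25
Parentheses first: 38 + 24 = 62
Multiply: 62 × 2 = 124
Subtract: 124 - 25 = 99
99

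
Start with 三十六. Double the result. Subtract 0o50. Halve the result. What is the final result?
Convert 三十六 (Chinese numeral) → 3×10 + 6 = 36 (decimal)
Start: 36
36 × 2 = 72
Convert 0o50 (octal) → 5×8 = 40 (decimal)
72 - 40 = 32
32 ÷ 2 = 16
16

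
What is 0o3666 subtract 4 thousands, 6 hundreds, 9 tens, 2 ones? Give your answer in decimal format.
Convert 0o3666 (octal) → 3×512 + 6×64 + 6×8 + 6 = 1974 (decimal)
Convert 4 thousands, 6 hundreds, 9 tens, 2 ones (place-value notation) → 4×1000 + 6×100 + 9×10 + 2 = 4692 (decimal)
Compute 1974 - 4692 = -2718
-2718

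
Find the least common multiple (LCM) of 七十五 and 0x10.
Convert 七十五 (Chinese numeral) → 7×10 + 5 = 75 (decimal)
Convert 0x10 (hexadecimal) → 1×16 = 16 (decimal)
Compute lcm(75, 16) = 1200
1200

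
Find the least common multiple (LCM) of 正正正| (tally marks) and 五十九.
Convert 正正正| (tally marks) → 5 + 5 + 5 + 1 = 16 (decimal)
Convert 五十九 (Chinese numeral) → 5×10 + 9 = 59 (decimal)
Compute lcm(16, 59) = 944
944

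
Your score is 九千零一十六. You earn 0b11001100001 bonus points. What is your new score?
Convert 九千零一十六 (Chinese numeral) → 9×1000 + 1×10 + 6 = 9016 (decimal)
Convert 0b11001100001 (binary) → 1024 + 512 + 64 + 32 + 1 = 1633 (decimal)
Compute 9016 + 1633 = 10649
10649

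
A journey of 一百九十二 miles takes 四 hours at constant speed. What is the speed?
Convert 一百九十二 (Chinese numeral) → 1×100 + 9×10 + 2 = 192 (decimal)
Convert 四 (Chinese numeral) → 4 (decimal)
Compute 192 ÷ 4 = 48
48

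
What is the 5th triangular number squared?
The 5th triangular number = 5×6/2 = 15
Compute 15² = 15 × 15 = 225
225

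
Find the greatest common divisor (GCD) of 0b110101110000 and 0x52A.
Convert 0b110101110000 (binary) → 2048 + 1024 + 256 + 64 + 32 + 16 = 3440 (decimal)
Convert 0x52A (hexadecimal) → 5×256 + 2×16 + 10 = 1322 (decimal)
Compute gcd(3440, 1322) = 2
2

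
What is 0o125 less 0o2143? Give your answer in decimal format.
Convert 0o125 (octal) → 1×64 + 2×8 + 5 = 85 (decimal)
Convert 0o2143 (octal) → 2×512 + 1×64 + 4×8 + 3 = 1123 (decimal)
Compute 85 - 1123 = -1038
-1038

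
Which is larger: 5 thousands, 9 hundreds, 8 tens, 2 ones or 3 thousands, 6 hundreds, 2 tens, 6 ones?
Convert 5 thousands, 9 hundreds, 8 tens, 2 ones (place-value notation) → 5×1000 + 9×100 + 8×10 + 2 = 5982 (decimal)
Convert 3 thousands, 6 hundreds, 2 tens, 6 ones (place-value notation) → 3×1000 + 6×100 + 2×10 + 6 = 3626 (decimal)
Compare 5982 vs 3626: larger = 5982
5982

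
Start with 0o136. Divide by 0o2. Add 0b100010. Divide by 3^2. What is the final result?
Convert 0o136 (octal) → 1×64 + 3×8 + 6 = 94 (decimal)
Start: 94
Convert 0o2 (octal) → 2 (decimal)
94 ÷ 2 = 47
Convert 0b100010 (binary) → 32 + 2 = 34 (decimal)
47 + 34 = 81
Convert 3^2 (power) → 9 (decimal)
81 ÷ 9 = 9
9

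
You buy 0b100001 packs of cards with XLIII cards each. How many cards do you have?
Convert XLIII (Roman numeral) → 40 + 1 + 1 + 1 = 43 (decimal)
Convert 0b100001 (binary) → 32 + 1 = 33 (decimal)
Compute 43 × 33 = 1419
1419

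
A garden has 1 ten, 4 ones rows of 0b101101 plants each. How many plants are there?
Convert 0b101101 (binary) → 32 + 8 + 4 + 1 = 45 (decimal)
Convert 1 ten, 4 ones (place-value notation) → 1×10 + 4 = 14 (decimal)
Compute 45 × 14 = 630
630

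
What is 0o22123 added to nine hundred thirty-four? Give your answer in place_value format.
Convert 0o22123 (octal) → 2×4096 + 2×512 + 1×64 + 2×8 + 3 = 9299 (decimal)
Convert nine hundred thirty-four (English words) → 9×100 + 34 = 934 (decimal)
Compute 9299 + 934 = 10233
Convert 10233 (decimal) → 10233 = 10×1000 + 2×100 + 3×10 + 3 → 10 thousands, 2 hundreds, 3 tens, 3 ones (place-value notation)
10 thousands, 2 hundreds, 3 tens, 3 ones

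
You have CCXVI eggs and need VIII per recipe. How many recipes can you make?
Convert CCXVI (Roman numeral) → 100 + 100 + 10 + 5 + 1 = 216 (decimal)
Convert VIII (Roman numeral) → 5 + 1 + 1 + 1 = 8 (decimal)
Compute 216 ÷ 8 = 27
27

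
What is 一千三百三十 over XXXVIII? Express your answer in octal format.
Convert 一千三百三十 (Chinese numeral) → 1×1000 + 3×100 + 3×10 = 1330 (decimal)
Convert XXXVIII (Roman numeral) → 10 + 10 + 10 + 5 + 1 + 1 + 1 = 38 (decimal)
Compute 1330 ÷ 38 = 35
Convert 35 (decimal) → 35 = 4×8 + 3 → 0o43 (octal)
0o43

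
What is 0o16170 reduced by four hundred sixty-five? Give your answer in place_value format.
Convert 0o16170 (octal) → 1×4096 + 6×512 + 1×64 + 7×8 = 7288 (decimal)
Convert four hundred sixty-five (English words) → 4×100 + 65 = 465 (decimal)
Compute 7288 - 465 = 6823
Convert 6823 (decimal) → 6823 = 6×1000 + 8×100 + 2×10 + 3 → 6 thousands, 8 hundreds, 2 tens, 3 ones (place-value notation)
6 thousands, 8 hundreds, 2 tens, 3 ones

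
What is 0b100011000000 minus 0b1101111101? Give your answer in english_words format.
Convert 0b100011000000 (binary) → 2048 + 128 + 64 = 2240 (decimal)
Convert 0b1101111101 (binary) → 512 + 256 + 64 + 32 + 16 + 8 + 4 + 1 = 893 (decimal)
Compute 2240 - 893 = 1347
Convert 1347 (decimal) → 1347 = 1×1000 + 3×100 + 47 → one thousand three hundred forty-seven (English words)
one thousand three hundred forty-seven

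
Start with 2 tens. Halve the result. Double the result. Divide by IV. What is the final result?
Convert 2 tens (place-value notation) → 2×10 = 20 (decimal)
Start: 20
20 ÷ 2 = 10
10 × 2 = 20
Convert IV (Roman numeral) → 4 (decimal)
20 ÷ 4 = 5
5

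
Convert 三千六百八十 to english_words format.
Convert 三千六百八十 (Chinese numeral) → 3×1000 + 6×100 + 8×10 = 3680 (decimal)
Convert 3680 (decimal) → 3680 = 3×1000 + 6×100 + 80 → three thousand six hundred eighty (English words)
three thousand six hundred eighty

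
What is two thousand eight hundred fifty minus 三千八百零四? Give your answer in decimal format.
Convert two thousand eight hundred fifty (English words) → 2×1000 + 8×100 + 50 = 2850 (decimal)
Convert 三千八百零四 (Chinese numeral) → 3×1000 + 8×100 + 4 = 3804 (decimal)
Compute 2850 - 3804 = -954
-954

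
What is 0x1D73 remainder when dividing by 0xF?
Convert 0x1D73 (hexadecimal) → 1×4096 + 13×256 + 7×16 + 3 = 7539 (decimal)
Convert 0xF (hexadecimal) → 15 (decimal)
Compute 7539 mod 15 = 9
9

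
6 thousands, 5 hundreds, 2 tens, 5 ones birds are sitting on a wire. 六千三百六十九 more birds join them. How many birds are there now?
Convert 6 thousands, 5 hundreds, 2 tens, 5 ones (place-value notation) → 6×1000 + 5×100 + 2×10 + 5 = 6525 (decimal)
Convert 六千三百六十九 (Chinese numeral) → 6×1000 + 3×100 + 6×10 + 9 = 6369 (decimal)
Compute 6525 + 6369 = 12894
12894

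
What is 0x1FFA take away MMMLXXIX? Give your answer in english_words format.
Convert 0x1FFA (hexadecimal) → 1×4096 + 15×256 + 15×16 + 10 = 8186 (decimal)
Convert MMMLXXIX (Roman numeral) → 1000 + 1000 + 1000 + 50 + 10 + 10 + 9 = 3079 (decimal)
Compute 8186 - 3079 = 5107
Convert 5107 (decimal) → 5107 = 5×1000 + 1×100 + 7 → five thousand one hundred seven (English words)
five thousand one hundred seven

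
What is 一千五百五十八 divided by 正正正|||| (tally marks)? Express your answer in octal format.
Convert 一千五百五十八 (Chinese numeral) → 1×1000 + 5×100 + 5×10 + 8 = 1558 (decimal)
Convert 正正正|||| (tally marks) → 5 + 5 + 5 + 4 = 19 (decimal)
Compute 1558 ÷ 19 = 82
Convert 82 (decimal) → 82 = 1×64 + 2×8 + 2 → 0o122 (octal)
0o122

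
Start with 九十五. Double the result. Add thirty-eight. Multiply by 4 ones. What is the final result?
Convert 九十五 (Chinese numeral) → 9×10 + 5 = 95 (decimal)
Start: 95
95 × 2 = 190
Convert thirty-eight (English words) → 38 (decimal)
190 + 38 = 228
Convert 4 ones (place-value notation) → 4 (decimal)
228 × 4 = 912
912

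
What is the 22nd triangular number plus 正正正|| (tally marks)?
The 22nd triangular number = 22×23/2 = 253
Convert 正正正|| (tally marks) → 5 + 5 + 5 + 2 = 17 (decimal)
Compute 253 + 17 = 270
270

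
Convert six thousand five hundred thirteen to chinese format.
Convert six thousand five hundred thirteen (English words) → 6×1000 + 5×100 + 13 = 6513 (decimal)
Convert 6513 (decimal) → 6513 = 6×1000 + 5×100 + 1×10 + 3 → 六千五百一十三 (Chinese numeral)
六千五百一十三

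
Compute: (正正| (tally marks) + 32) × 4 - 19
Convert 正正| (tally marks) → 5 + 5 + 1 = 11 (decimal)
Expression in decimal: (11 + 32) × 4 - 19
Parentheses first: 11 + 32 = 43
Multiply: 43 × 4 = 172
Subtract: 172 - 19 = 153
153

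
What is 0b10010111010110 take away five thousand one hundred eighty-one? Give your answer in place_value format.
Convert 0b10010111010110 (binary) → 8192 + 1024 + 256 + 128 + 64 + 16 + 4 + 2 = 9686 (decimal)
Convert five thousand one hundred eighty-one (English words) → 5×1000 + 1×100 + 81 = 5181 (decimal)
Compute 9686 - 5181 = 4505
Convert 4505 (decimal) → 4505 = 4×1000 + 5×100 + 5 → 4 thousands, 5 hundreds, 5 ones (place-value notation)
4 thousands, 5 hundreds, 5 ones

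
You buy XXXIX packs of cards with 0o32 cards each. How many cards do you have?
Convert 0o32 (octal) → 3×8 + 2 = 26 (decimal)
Convert XXXIX (Roman numeral) → 10 + 10 + 10 + 9 = 39 (decimal)
Compute 26 × 39 = 1014
1014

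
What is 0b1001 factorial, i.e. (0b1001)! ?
Convert 0b1001 (binary) → 8 + 1 = 9 (decimal)
Compute 9! = 362880
362880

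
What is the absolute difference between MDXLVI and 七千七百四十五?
Convert MDXLVI (Roman numeral) → 1000 + 500 + 40 + 5 + 1 = 1546 (decimal)
Convert 七千七百四十五 (Chinese numeral) → 7×1000 + 7×100 + 4×10 + 5 = 7745 (decimal)
Compute |1546 - 7745| = 6199
6199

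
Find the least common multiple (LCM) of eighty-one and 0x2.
Convert eighty-one (English words) → 81 (decimal)
Convert 0x2 (hexadecimal) → 2 (decimal)
Compute lcm(81, 2) = 162
162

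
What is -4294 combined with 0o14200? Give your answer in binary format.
Convert 0o14200 (octal) → 1×4096 + 4×512 + 2×64 = 6272 (decimal)
Compute -4294 + 6272 = 1978
Convert 1978 (decimal) → 1978 = 1024 + 512 + 256 + 128 + 32 + 16 + 8 + 2 → 0b11110111010 (binary)
0b11110111010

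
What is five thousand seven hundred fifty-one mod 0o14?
Convert five thousand seven hundred fifty-one (English words) → 5×1000 + 7×100 + 51 = 5751 (decimal)
Convert 0o14 (octal) → 1×8 + 4 = 12 (decimal)
Compute 5751 mod 12 = 3
3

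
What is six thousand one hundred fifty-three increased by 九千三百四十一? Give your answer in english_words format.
Convert six thousand one hundred fifty-three (English words) → 6×1000 + 1×100 + 53 = 6153 (decimal)
Convert 九千三百四十一 (Chinese numeral) → 9×1000 + 3×100 + 4×10 + 1 = 9341 (decimal)
Compute 6153 + 9341 = 15494
Convert 15494 (decimal) → 15494 = 15×1000 + 4×100 + 94 → fifteen thousand four hundred ninety-four (English words)
fifteen thousand four hundred ninety-four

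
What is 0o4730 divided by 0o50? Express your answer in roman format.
Convert 0o4730 (octal) → 4×512 + 7×64 + 3×8 = 2520 (decimal)
Convert 0o50 (octal) → 5×8 = 40 (decimal)
Compute 2520 ÷ 40 = 63
Convert 63 (decimal) → 63 = 50 + 10 + 1 + 1 + 1 → LXIII (Roman numeral)
LXIII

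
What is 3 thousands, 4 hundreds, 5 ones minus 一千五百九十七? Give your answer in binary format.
Convert 3 thousands, 4 hundreds, 5 ones (place-value notation) → 3×1000 + 4×100 + 5 = 3405 (decimal)
Convert 一千五百九十七 (Chinese numeral) → 1×1000 + 5×100 + 9×10 + 7 = 1597 (decimal)
Compute 3405 - 1597 = 1808
Convert 1808 (decimal) → 1808 = 1024 + 512 + 256 + 16 → 0b11100010000 (binary)
0b11100010000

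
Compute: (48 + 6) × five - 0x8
Convert five (English words) → 5 (decimal)
Convert 0x8 (hexadecimal) → 8 (decimal)
Expression in decimal: (48 + 6) × 5 - 8
Parentheses first: 48 + 6 = 54
Multiply: 54 × 5 = 270
Subtract: 270 - 8 = 262
262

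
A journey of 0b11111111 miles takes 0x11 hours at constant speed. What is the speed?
Convert 0b11111111 (binary) → 128 + 64 + 32 + 16 + 8 + 4 + 2 + 1 = 255 (decimal)
Convert 0x11 (hexadecimal) → 1×16 + 1 = 17 (decimal)
Compute 255 ÷ 17 = 15
15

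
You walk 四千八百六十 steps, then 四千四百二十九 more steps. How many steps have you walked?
Convert 四千八百六十 (Chinese numeral) → 4×1000 + 8×100 + 6×10 = 4860 (decimal)
Convert 四千四百二十九 (Chinese numeral) → 4×1000 + 4×100 + 2×10 + 9 = 4429 (decimal)
Compute 4860 + 4429 = 9289
9289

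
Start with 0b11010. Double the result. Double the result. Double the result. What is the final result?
Convert 0b11010 (binary) → 16 + 8 + 2 = 26 (decimal)
Start: 26
26 × 2 = 52
52 × 2 = 104
104 × 2 = 208
208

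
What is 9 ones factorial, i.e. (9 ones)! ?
Convert 9 ones (place-value notation) → 9 (decimal)
Compute 9! = 362880
362880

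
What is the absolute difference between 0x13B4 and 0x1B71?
Convert 0x13B4 (hexadecimal) → 1×4096 + 3×256 + 11×16 + 4 = 5044 (decimal)
Convert 0x1B71 (hexadecimal) → 1×4096 + 11×256 + 7×16 + 1 = 7025 (decimal)
Compute |5044 - 7025| = 1981
1981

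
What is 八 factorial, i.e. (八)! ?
Convert 八 (Chinese numeral) → 8 (decimal)
Compute 8! = 40320
40320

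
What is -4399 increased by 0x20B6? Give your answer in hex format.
Convert 0x20B6 (hexadecimal) → 2×4096 + 11×16 + 6 = 8374 (decimal)
Compute -4399 + 8374 = 3975
Convert 3975 (decimal) → 3975 = 15×256 + 8×16 + 7 → 0xF87 (hexadecimal)
0xF87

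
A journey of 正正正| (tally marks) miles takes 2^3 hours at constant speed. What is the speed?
Convert 正正正| (tally marks) → 5 + 5 + 5 + 1 = 16 (decimal)
Convert 2^3 (power) → 8 (decimal)
Compute 16 ÷ 8 = 2
2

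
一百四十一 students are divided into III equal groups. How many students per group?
Convert 一百四十一 (Chinese numeral) → 1×100 + 4×10 + 1 = 141 (decimal)
Convert III (Roman numeral) → 1 + 1 + 1 = 3 (decimal)
Compute 141 ÷ 3 = 47
47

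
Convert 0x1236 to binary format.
Convert 0x1236 (hexadecimal) → 1×4096 + 2×256 + 3×16 + 6 = 4662 (decimal)
Convert 4662 (decimal) → 4662 = 4096 + 512 + 32 + 16 + 4 + 2 → 0b1001000110110 (binary)
0b1001000110110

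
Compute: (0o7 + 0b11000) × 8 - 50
Convert 0o7 (octal) → 7 (decimal)
Convert 0b11000 (binary) → 16 + 8 = 24 (decimal)
Expression in decimal: (7 + 24) × 8 - 50
Parentheses first: 7 + 24 = 31
Multiply: 31 × 8 = 248
Subtract: 248 - 50 = 198
198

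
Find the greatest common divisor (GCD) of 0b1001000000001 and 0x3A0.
Convert 0b1001000000001 (binary) → 4096 + 512 + 1 = 4609 (decimal)
Convert 0x3A0 (hexadecimal) → 3×256 + 10×16 = 928 (decimal)
Compute gcd(4609, 928) = 1
1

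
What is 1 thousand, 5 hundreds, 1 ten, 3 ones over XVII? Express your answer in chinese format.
Convert 1 thousand, 5 hundreds, 1 ten, 3 ones (place-value notation) → 1×1000 + 5×100 + 1×10 + 3 = 1513 (decimal)
Convert XVII (Roman numeral) → 10 + 5 + 1 + 1 = 17 (decimal)
Compute 1513 ÷ 17 = 89
Convert 89 (decimal) → 89 = 8×10 + 9 → 八十九 (Chinese numeral)
八十九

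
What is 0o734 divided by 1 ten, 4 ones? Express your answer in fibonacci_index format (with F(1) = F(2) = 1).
Convert 0o734 (octal) → 7×64 + 3×8 + 4 = 476 (decimal)
Convert 1 ten, 4 ones (place-value notation) → 1×10 + 4 = 14 (decimal)
Compute 476 ÷ 14 = 34
Convert 34 (decimal) → 1, 1, 2, 3, 5, 8, 13, 21, 34 → the 9th Fibonacci number (Fibonacci index)
the 9th Fibonacci number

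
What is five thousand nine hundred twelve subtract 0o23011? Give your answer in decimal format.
Convert five thousand nine hundred twelve (English words) → 5×1000 + 9×100 + 12 = 5912 (decimal)
Convert 0o23011 (octal) → 2×4096 + 3×512 + 1×8 + 1 = 9737 (decimal)
Compute 5912 - 9737 = -3825
-3825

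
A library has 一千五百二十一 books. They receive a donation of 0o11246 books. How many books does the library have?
Convert 一千五百二十一 (Chinese numeral) → 1×1000 + 5×100 + 2×10 + 1 = 1521 (decimal)
Convert 0o11246 (octal) → 1×4096 + 1×512 + 2×64 + 4×8 + 6 = 4774 (decimal)
Compute 1521 + 4774 = 6295
6295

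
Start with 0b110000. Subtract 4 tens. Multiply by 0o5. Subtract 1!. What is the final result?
Convert 0b110000 (binary) → 32 + 16 = 48 (decimal)
Start: 48
Convert 4 tens (place-value notation) → 4×10 = 40 (decimal)
48 - 40 = 8
Convert 0o5 (octal) → 5 (decimal)
8 × 5 = 40
Convert 1! (factorial) → 1 (decimal)
40 - 1 = 39
39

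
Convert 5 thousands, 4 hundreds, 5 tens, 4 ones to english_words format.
Convert 5 thousands, 4 hundreds, 5 tens, 4 ones (place-value notation) → 5×1000 + 4×100 + 5×10 + 4 = 5454 (decimal)
Convert 5454 (decimal) → 5454 = 5×1000 + 4×100 + 54 → five thousand four hundred fifty-four (English words)
five thousand four hundred fifty-four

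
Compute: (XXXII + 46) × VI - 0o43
Convert XXXII (Roman numeral) → 10 + 10 + 10 + 1 + 1 = 32 (decimal)
Convert VI (Roman numeral) → 5 + 1 = 6 (decimal)
Convert 0o43 (octal) → 4×8 + 3 = 35 (decimal)
Expression in decimal: (32 + 46) × 6 - 35
Parentheses first: 32 + 46 = 78
Multiply: 78 × 6 = 468
Subtract: 468 - 35 = 433
433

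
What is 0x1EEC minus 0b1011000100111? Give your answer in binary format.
Convert 0x1EEC (hexadecimal) → 1×4096 + 14×256 + 14×16 + 12 = 7916 (decimal)
Convert 0b1011000100111 (binary) → 4096 + 1024 + 512 + 32 + 4 + 2 + 1 = 5671 (decimal)
Compute 7916 - 5671 = 2245
Convert 2245 (decimal) → 2245 = 2048 + 128 + 64 + 4 + 1 → 0b100011000101 (binary)
0b100011000101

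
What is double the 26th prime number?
The 26th prime number = 101
Compute 101 × 2 = 202
202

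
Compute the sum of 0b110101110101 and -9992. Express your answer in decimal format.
Convert 0b110101110101 (binary) → 2048 + 1024 + 256 + 64 + 32 + 16 + 4 + 1 = 3445 (decimal)
Compute 3445 + -9992 = -6547
-6547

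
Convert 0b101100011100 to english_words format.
Convert 0b101100011100 (binary) → 2048 + 512 + 256 + 16 + 8 + 4 = 2844 (decimal)
Convert 2844 (decimal) → 2844 = 2×1000 + 8×100 + 44 → two thousand eight hundred forty-four (English words)
two thousand eight hundred forty-four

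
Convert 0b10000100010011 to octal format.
Convert 0b10000100010011 (binary) → 8192 + 256 + 16 + 2 + 1 = 8467 (decimal)
Convert 8467 (decimal) → 8467 = 2×4096 + 4×64 + 2×8 + 3 → 0o20423 (octal)
0o20423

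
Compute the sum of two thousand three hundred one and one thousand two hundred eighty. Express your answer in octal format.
Convert two thousand three hundred one (English words) → 2×1000 + 3×100 + 1 = 2301 (decimal)
Convert one thousand two hundred eighty (English words) → 1×1000 + 2×100 + 80 = 1280 (decimal)
Compute 2301 + 1280 = 3581
Convert 3581 (decimal) → 3581 = 6×512 + 7×64 + 7×8 + 5 → 0o6775 (octal)
0o6775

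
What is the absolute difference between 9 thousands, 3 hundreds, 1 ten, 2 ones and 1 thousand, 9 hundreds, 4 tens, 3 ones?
Convert 9 thousands, 3 hundreds, 1 ten, 2 ones (place-value notation) → 9×1000 + 3×100 + 1×10 + 2 = 9312 (decimal)
Convert 1 thousand, 9 hundreds, 4 tens, 3 ones (place-value notation) → 1×1000 + 9×100 + 4×10 + 3 = 1943 (decimal)
Compute |9312 - 1943| = 7369
7369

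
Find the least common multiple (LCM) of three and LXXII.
Convert three (English words) → 3 (decimal)
Convert LXXII (Roman numeral) → 50 + 10 + 10 + 1 + 1 = 72 (decimal)
Compute lcm(3, 72) = 72
72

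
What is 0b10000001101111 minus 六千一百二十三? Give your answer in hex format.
Convert 0b10000001101111 (binary) → 8192 + 64 + 32 + 8 + 4 + 2 + 1 = 8303 (decimal)
Convert 六千一百二十三 (Chinese numeral) → 6×1000 + 1×100 + 2×10 + 3 = 6123 (decimal)
Compute 8303 - 6123 = 2180
Convert 2180 (decimal) → 2180 = 8×256 + 8×16 + 4 → 0x884 (hexadecimal)
0x884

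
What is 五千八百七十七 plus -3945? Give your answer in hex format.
Convert 五千八百七十七 (Chinese numeral) → 5×1000 + 8×100 + 7×10 + 7 = 5877 (decimal)
Compute 5877 + -3945 = 1932
Convert 1932 (decimal) → 1932 = 7×256 + 8×16 + 12 → 0x78C (hexadecimal)
0x78C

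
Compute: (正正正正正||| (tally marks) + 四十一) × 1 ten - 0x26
Convert 正正正正正||| (tally marks) → 5 + 5 + 5 + 5 + 5 + 3 = 28 (decimal)
Convert 四十一 (Chinese numeral) → 4×10 + 1 = 41 (decimal)
Convert 1 ten (place-value notation) → 1×10 = 10 (decimal)
Convert 0x26 (hexadecimal) → 2×16 + 6 = 38 (decimal)
Expression in decimal: (28 + 41) × 10 - 38
Parentheses first: 28 + 41 = 69
Multiply: 69 × 10 = 690
Subtract: 690 - 38 = 652
652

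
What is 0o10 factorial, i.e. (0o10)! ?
Convert 0o10 (octal) → 1×8 = 8 (decimal)
Compute 8! = 40320
40320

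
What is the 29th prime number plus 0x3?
The 29th prime number = 109
Convert 0x3 (hexadecimal) → 3 (decimal)
Compute 109 + 3 = 112
112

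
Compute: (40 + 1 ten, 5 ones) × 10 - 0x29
Convert 1 ten, 5 ones (place-value notation) → 1×10 + 5 = 15 (decimal)
Convert 0x29 (hexadecimal) → 2×16 + 9 = 41 (decimal)
Expression in decimal: (40 + 15) × 10 - 41
Parentheses first: 40 + 15 = 55
Multiply: 55 × 10 = 550
Subtract: 550 - 41 = 509
509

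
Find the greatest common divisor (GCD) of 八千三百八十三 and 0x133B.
Convert 八千三百八十三 (Chinese numeral) → 8×1000 + 3×100 + 8×10 + 3 = 8383 (decimal)
Convert 0x133B (hexadecimal) → 1×4096 + 3×256 + 3×16 + 11 = 4923 (decimal)
Compute gcd(8383, 4923) = 1
1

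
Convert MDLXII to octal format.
Convert MDLXII (Roman numeral) → 1000 + 500 + 50 + 10 + 1 + 1 = 1562 (decimal)
Convert 1562 (decimal) → 1562 = 3×512 + 3×8 + 2 → 0o3032 (octal)
0o3032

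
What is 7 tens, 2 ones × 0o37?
Convert 7 tens, 2 ones (place-value notation) → 7×10 + 2 = 72 (decimal)
Convert 0o37 (octal) → 3×8 + 7 = 31 (decimal)
Compute 72 × 31 = 2232
2232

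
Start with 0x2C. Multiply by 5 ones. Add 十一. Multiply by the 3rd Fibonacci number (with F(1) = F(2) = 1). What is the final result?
Convert 0x2C (hexadecimal) → 2×16 + 12 = 44 (decimal)
Start: 44
Convert 5 ones (place-value notation) → 5 (decimal)
44 × 5 = 220
Convert 十一 (Chinese numeral) → 1×10 + 1 = 11 (decimal)
220 + 11 = 231
Convert the 3rd Fibonacci number (with F(1) = F(2) = 1) (Fibonacci index) → 1, 1, 2 → 2 (decimal)
231 × 2 = 462
462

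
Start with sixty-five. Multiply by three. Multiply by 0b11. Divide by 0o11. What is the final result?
Convert sixty-five (English words) → 65 (decimal)
Start: 65
Convert three (English words) → 3 (decimal)
65 × 3 = 195
Convert 0b11 (binary) → 2 + 1 = 3 (decimal)
195 × 3 = 585
Convert 0o11 (octal) → 1×8 + 1 = 9 (decimal)
585 ÷ 9 = 65
65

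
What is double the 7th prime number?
The 7th prime number = 17
Compute 17 × 2 = 34
34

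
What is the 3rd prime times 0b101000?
Convert the 3rd prime (prime index) → 5 (decimal)
Convert 0b101000 (binary) → 32 + 8 = 40 (decimal)
Compute 5 × 40 = 200
200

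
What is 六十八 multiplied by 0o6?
Convert 六十八 (Chinese numeral) → 6×10 + 8 = 68 (decimal)
Convert 0o6 (octal) → 6 (decimal)
Compute 68 × 6 = 408
408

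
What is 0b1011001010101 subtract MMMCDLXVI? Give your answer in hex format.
Convert 0b1011001010101 (binary) → 4096 + 1024 + 512 + 64 + 16 + 4 + 1 = 5717 (decimal)
Convert MMMCDLXVI (Roman numeral) → 1000 + 1000 + 1000 + 400 + 50 + 10 + 5 + 1 = 3466 (decimal)
Compute 5717 - 3466 = 2251
Convert 2251 (decimal) → 2251 = 8×256 + 12×16 + 11 → 0x8CB (hexadecimal)
0x8CB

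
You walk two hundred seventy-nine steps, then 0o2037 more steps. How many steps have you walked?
Convert two hundred seventy-nine (English words) → 2×100 + 79 = 279 (decimal)
Convert 0o2037 (octal) → 2×512 + 3×8 + 7 = 1055 (decimal)
Compute 279 + 1055 = 1334
1334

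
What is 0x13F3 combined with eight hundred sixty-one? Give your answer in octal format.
Convert 0x13F3 (hexadecimal) → 1×4096 + 3×256 + 15×16 + 3 = 5107 (decimal)
Convert eight hundred sixty-one (English words) → 8×100 + 61 = 861 (decimal)
Compute 5107 + 861 = 5968
Convert 5968 (decimal) → 5968 = 1×4096 + 3×512 + 5×64 + 2×8 → 0o13520 (octal)
0o13520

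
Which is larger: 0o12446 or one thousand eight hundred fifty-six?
Convert 0o12446 (octal) → 1×4096 + 2×512 + 4×64 + 4×8 + 6 = 5414 (decimal)
Convert one thousand eight hundred fifty-six (English words) → 1×1000 + 8×100 + 56 = 1856 (decimal)
Compare 5414 vs 1856: larger = 5414
5414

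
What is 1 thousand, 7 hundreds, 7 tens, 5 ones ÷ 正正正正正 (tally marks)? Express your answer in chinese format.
Convert 1 thousand, 7 hundreds, 7 tens, 5 ones (place-value notation) → 1×1000 + 7×100 + 7×10 + 5 = 1775 (decimal)
Convert 正正正正正 (tally marks) → 5 + 5 + 5 + 5 + 5 = 25 (decimal)
Compute 1775 ÷ 25 = 71
Convert 71 (decimal) → 71 = 7×10 + 1 → 七十一 (Chinese numeral)
七十一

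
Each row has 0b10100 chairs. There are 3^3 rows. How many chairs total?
Convert 0b10100 (binary) → 16 + 4 = 20 (decimal)
Convert 3^3 (power) → 27 (decimal)
Compute 20 × 27 = 540
540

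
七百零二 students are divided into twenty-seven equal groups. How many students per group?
Convert 七百零二 (Chinese numeral) → 7×100 + 2 = 702 (decimal)
Convert twenty-seven (English words) → 27 (decimal)
Compute 702 ÷ 27 = 26
26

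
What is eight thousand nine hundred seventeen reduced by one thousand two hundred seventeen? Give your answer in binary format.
Convert eight thousand nine hundred seventeen (English words) → 8×1000 + 9×100 + 17 = 8917 (decimal)
Convert one thousand two hundred seventeen (English words) → 1×1000 + 2×100 + 17 = 1217 (decimal)
Compute 8917 - 1217 = 7700
Convert 7700 (decimal) → 7700 = 4096 + 2048 + 1024 + 512 + 16 + 4 → 0b1111000010100 (binary)
0b1111000010100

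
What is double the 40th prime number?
The 40th prime number = 173
Compute 173 × 2 = 346
346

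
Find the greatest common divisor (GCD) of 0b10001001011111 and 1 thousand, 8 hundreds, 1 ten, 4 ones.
Convert 0b10001001011111 (binary) → 8192 + 512 + 64 + 16 + 8 + 4 + 2 + 1 = 8799 (decimal)
Convert 1 thousand, 8 hundreds, 1 ten, 4 ones (place-value notation) → 1×1000 + 8×100 + 1×10 + 4 = 1814 (decimal)
Compute gcd(8799, 1814) = 1
1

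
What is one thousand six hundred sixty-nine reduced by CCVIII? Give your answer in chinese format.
Convert one thousand six hundred sixty-nine (English words) → 1×1000 + 6×100 + 69 = 1669 (decimal)
Convert CCVIII (Roman numeral) → 100 + 100 + 5 + 1 + 1 + 1 = 208 (decimal)
Compute 1669 - 208 = 1461
Convert 1461 (decimal) → 1461 = 1×1000 + 4×100 + 6×10 + 1 → 一千四百六十一 (Chinese numeral)
一千四百六十一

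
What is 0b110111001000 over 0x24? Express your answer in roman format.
Convert 0b110111001000 (binary) → 2048 + 1024 + 256 + 128 + 64 + 8 = 3528 (decimal)
Convert 0x24 (hexadecimal) → 2×16 + 4 = 36 (decimal)
Compute 3528 ÷ 36 = 98
Convert 98 (decimal) → 98 = 90 + 5 + 1 + 1 + 1 → XCVIII (Roman numeral)
XCVIII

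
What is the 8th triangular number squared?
The 8th triangular number = 8×9/2 = 36
Compute 36² = 36 × 36 = 1296
1296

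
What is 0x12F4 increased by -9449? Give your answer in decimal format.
Convert 0x12F4 (hexadecimal) → 1×4096 + 2×256 + 15×16 + 4 = 4852 (decimal)
Compute 4852 + -9449 = -4597
-4597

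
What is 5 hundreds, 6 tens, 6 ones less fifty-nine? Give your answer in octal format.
Convert 5 hundreds, 6 tens, 6 ones (place-value notation) → 5×100 + 6×10 + 6 = 566 (decimal)
Convert fifty-nine (English words) → 59 (decimal)
Compute 566 - 59 = 507
Convert 507 (decimal) → 507 = 7×64 + 7×8 + 3 → 0o773 (octal)
0o773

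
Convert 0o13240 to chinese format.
Convert 0o13240 (octal) → 1×4096 + 3×512 + 2×64 + 4×8 = 5792 (decimal)
Convert 5792 (decimal) → 5792 = 5×1000 + 7×100 + 9×10 + 2 → 五千七百九十二 (Chinese numeral)
五千七百九十二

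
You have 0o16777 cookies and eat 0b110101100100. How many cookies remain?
Convert 0o16777 (octal) → 1×4096 + 6×512 + 7×64 + 7×8 + 7 = 7679 (decimal)
Convert 0b110101100100 (binary) → 2048 + 1024 + 256 + 64 + 32 + 4 = 3428 (decimal)
Compute 7679 - 3428 = 4251
4251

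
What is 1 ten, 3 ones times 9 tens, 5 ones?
Convert 1 ten, 3 ones (place-value notation) → 1×10 + 3 = 13 (decimal)
Convert 9 tens, 5 ones (place-value notation) → 9×10 + 5 = 95 (decimal)
Compute 13 × 95 = 1235
1235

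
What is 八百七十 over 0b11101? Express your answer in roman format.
Convert 八百七十 (Chinese numeral) → 8×100 + 7×10 = 870 (decimal)
Convert 0b11101 (binary) → 16 + 8 + 4 + 1 = 29 (decimal)
Compute 870 ÷ 29 = 30
Convert 30 (decimal) → 30 = 10 + 10 + 10 → XXX (Roman numeral)
XXX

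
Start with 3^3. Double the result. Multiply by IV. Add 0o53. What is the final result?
Convert 3^3 (power) → 27 (decimal)
Start: 27
27 × 2 = 54
Convert IV (Roman numeral) → 4 (decimal)
54 × 4 = 216
Convert 0o53 (octal) → 5×8 + 3 = 43 (decimal)
216 + 43 = 259
259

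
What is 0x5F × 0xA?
Convert 0x5F (hexadecimal) → 5×16 + 15 = 95 (decimal)
Convert 0xA (hexadecimal) → 10 (decimal)
Compute 95 × 10 = 950
950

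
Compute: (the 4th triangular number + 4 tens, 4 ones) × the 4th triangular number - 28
Convert the 4th triangular number (triangular index) → 4×5/2 = 10 (decimal)
Convert 4 tens, 4 ones (place-value notation) → 4×10 + 4 = 44 (decimal)
Convert the 4th triangular number (triangular index) → 4×5/2 = 10 (decimal)
Expression in decimal: (10 + 44) × 10 - 28
Parentheses first: 10 + 44 = 54
Multiply: 54 × 10 = 540
Subtract: 540 - 28 = 512
512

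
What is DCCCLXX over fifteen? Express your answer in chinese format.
Convert DCCCLXX (Roman numeral) → 500 + 100 + 100 + 100 + 50 + 10 + 10 = 870 (decimal)
Convert fifteen (English words) → 15 (decimal)
Compute 870 ÷ 15 = 58
Convert 58 (decimal) → 58 = 5×10 + 8 → 五十八 (Chinese numeral)
五十八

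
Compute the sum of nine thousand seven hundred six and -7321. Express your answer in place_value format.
Convert nine thousand seven hundred six (English words) → 9×1000 + 7×100 + 6 = 9706 (decimal)
Compute 9706 + -7321 = 2385
Convert 2385 (decimal) → 2385 = 2×1000 + 3×100 + 8×10 + 5 → 2 thousands, 3 hundreds, 8 tens, 5 ones (place-value notation)
2 thousands, 3 hundreds, 8 tens, 5 ones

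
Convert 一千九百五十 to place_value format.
Convert 一千九百五十 (Chinese numeral) → 1×1000 + 9×100 + 5×10 = 1950 (decimal)
Convert 1950 (decimal) → 1950 = 1×1000 + 9×100 + 5×10 → 1 thousand, 9 hundreds, 5 tens (place-value notation)
1 thousand, 9 hundreds, 5 tens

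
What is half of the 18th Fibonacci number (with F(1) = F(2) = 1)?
The 18th Fibonacci number (with F(1) = F(2) = 1) = 2584
Compute 2584 ÷ 2 = 1292
1292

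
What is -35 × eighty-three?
Convert eighty-three (English words) → 83 (decimal)
Compute -35 × 83 = -2905
-2905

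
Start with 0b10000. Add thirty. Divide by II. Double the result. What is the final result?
Convert 0b10000 (binary) → 16 (decimal)
Start: 16
Convert thirty (English words) → 30 (decimal)
16 + 30 = 46
Convert II (Roman numeral) → 1 + 1 = 2 (decimal)
46 ÷ 2 = 23
23 × 2 = 46
46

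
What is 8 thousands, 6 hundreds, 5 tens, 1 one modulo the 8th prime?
Convert 8 thousands, 6 hundreds, 5 tens, 1 one (place-value notation) → 8×1000 + 6×100 + 5×10 + 1 = 8651 (decimal)
Convert the 8th prime (prime index) → 19 (decimal)
Compute 8651 mod 19 = 6
6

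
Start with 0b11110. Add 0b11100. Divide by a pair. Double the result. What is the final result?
Convert 0b11110 (binary) → 16 + 8 + 4 + 2 = 30 (decimal)
Start: 30
Convert 0b11100 (binary) → 16 + 8 + 4 = 28 (decimal)
30 + 28 = 58
Convert a pair (colloquial) → 2 (decimal)
58 ÷ 2 = 29
29 × 2 = 58
58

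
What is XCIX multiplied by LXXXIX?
Convert XCIX (Roman numeral) → 90 + 9 = 99 (decimal)
Convert LXXXIX (Roman numeral) → 50 + 10 + 10 + 10 + 9 = 89 (decimal)
Compute 99 × 89 = 8811
8811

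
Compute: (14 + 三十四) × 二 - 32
Convert 三十四 (Chinese numeral) → 3×10 + 4 = 34 (decimal)
Convert 二 (Chinese numeral) → 2 (decimal)
Expression in decimal: (14 + 34) × 2 - 32
Parentheses first: 14 + 34 = 48
Multiply: 48 × 2 = 96
Subtract: 96 - 32 = 64
64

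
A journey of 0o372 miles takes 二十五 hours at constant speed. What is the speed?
Convert 0o372 (octal) → 3×64 + 7×8 + 2 = 250 (decimal)
Convert 二十五 (Chinese numeral) → 2×10 + 5 = 25 (decimal)
Compute 250 ÷ 25 = 10
10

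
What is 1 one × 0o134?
Convert 1 one (place-value notation) → 1 (decimal)
Convert 0o134 (octal) → 1×64 + 3×8 + 4 = 92 (decimal)
Compute 1 × 92 = 92
92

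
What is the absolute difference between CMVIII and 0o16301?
Convert CMVIII (Roman numeral) → 900 + 5 + 1 + 1 + 1 = 908 (decimal)
Convert 0o16301 (octal) → 1×4096 + 6×512 + 3×64 + 1 = 7361 (decimal)
Compute |908 - 7361| = 6453
6453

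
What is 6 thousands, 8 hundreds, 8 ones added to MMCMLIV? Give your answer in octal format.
Convert 6 thousands, 8 hundreds, 8 ones (place-value notation) → 6×1000 + 8×100 + 8 = 6808 (decimal)
Convert MMCMLIV (Roman numeral) → 1000 + 1000 + 900 + 50 + 4 = 2954 (decimal)
Compute 6808 + 2954 = 9762
Convert 9762 (decimal) → 9762 = 2×4096 + 3×512 + 4×8 + 2 → 0o23042 (octal)
0o23042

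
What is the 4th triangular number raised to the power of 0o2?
Convert the 4th triangular number (triangular index) → 4×5/2 = 10 (decimal)
Convert 0o2 (octal) → 2 (decimal)
Compute 10 ^ 2 = 100
100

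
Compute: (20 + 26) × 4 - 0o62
Convert 0o62 (octal) → 6×8 + 2 = 50 (decimal)
Expression in decimal: (20 + 26) × 4 - 50
Parentheses first: 20 + 26 = 46
Multiply: 46 × 4 = 184
Subtract: 184 - 50 = 134
134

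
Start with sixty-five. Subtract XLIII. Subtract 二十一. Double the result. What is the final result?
Convert sixty-five (English words) → 65 (decimal)
Start: 65
Convert XLIII (Roman numeral) → 40 + 1 + 1 + 1 = 43 (decimal)
65 - 43 = 22
Convert 二十一 (Chinese numeral) → 2×10 + 1 = 21 (decimal)
22 - 21 = 1
1 × 2 = 2
2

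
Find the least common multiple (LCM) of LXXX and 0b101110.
Convert LXXX (Roman numeral) → 50 + 10 + 10 + 10 = 80 (decimal)
Convert 0b101110 (binary) → 32 + 8 + 4 + 2 = 46 (decimal)
Compute lcm(80, 46) = 1840
1840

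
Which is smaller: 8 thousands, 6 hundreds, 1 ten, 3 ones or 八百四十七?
Convert 8 thousands, 6 hundreds, 1 ten, 3 ones (place-value notation) → 8×1000 + 6×100 + 1×10 + 3 = 8613 (decimal)
Convert 八百四十七 (Chinese numeral) → 8×100 + 4×10 + 7 = 847 (decimal)
Compare 8613 vs 847: smaller = 847
847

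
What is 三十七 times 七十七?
Convert 三十七 (Chinese numeral) → 3×10 + 7 = 37 (decimal)
Convert 七十七 (Chinese numeral) → 7×10 + 7 = 77 (decimal)
Compute 37 × 77 = 2849
2849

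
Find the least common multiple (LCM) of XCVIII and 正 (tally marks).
Convert XCVIII (Roman numeral) → 90 + 5 + 1 + 1 + 1 = 98 (decimal)
Convert 正 (tally marks) → 5 (decimal)
Compute lcm(98, 5) = 490
490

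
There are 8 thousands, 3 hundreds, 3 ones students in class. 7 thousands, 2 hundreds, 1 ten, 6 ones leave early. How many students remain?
Convert 8 thousands, 3 hundreds, 3 ones (place-value notation) → 8×1000 + 3×100 + 3 = 8303 (decimal)
Convert 7 thousands, 2 hundreds, 1 ten, 6 ones (place-value notation) → 7×1000 + 2×100 + 1×10 + 6 = 7216 (decimal)
Compute 8303 - 7216 = 1087
1087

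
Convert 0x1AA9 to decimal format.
Convert 0x1AA9 (hexadecimal) → 1×4096 + 10×256 + 10×16 + 9 = 6825 (decimal)
6825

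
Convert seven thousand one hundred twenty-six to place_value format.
Convert seven thousand one hundred twenty-six (English words) → 7×1000 + 1×100 + 26 = 7126 (decimal)
Convert 7126 (decimal) → 7126 = 7×1000 + 1×100 + 2×10 + 6 → 7 thousands, 1 hundred, 2 tens, 6 ones (place-value notation)
7 thousands, 1 hundred, 2 tens, 6 ones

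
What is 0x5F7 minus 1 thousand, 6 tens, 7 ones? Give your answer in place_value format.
Convert 0x5F7 (hexadecimal) → 5×256 + 15×16 + 7 = 1527 (decimal)
Convert 1 thousand, 6 tens, 7 ones (place-value notation) → 1×1000 + 6×10 + 7 = 1067 (decimal)
Compute 1527 - 1067 = 460
Convert 460 (decimal) → 460 = 4×100 + 6×10 → 4 hundreds, 6 tens (place-value notation)
4 hundreds, 6 tens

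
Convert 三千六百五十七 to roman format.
Convert 三千六百五十七 (Chinese numeral) → 3×1000 + 6×100 + 5×10 + 7 = 3657 (decimal)
Convert 3657 (decimal) → 3657 = 1000 + 1000 + 1000 + 500 + 100 + 50 + 5 + 1 + 1 → MMMDCLVII (Roman numeral)
MMMDCLVII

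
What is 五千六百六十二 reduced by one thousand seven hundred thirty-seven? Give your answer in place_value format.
Convert 五千六百六十二 (Chinese numeral) → 5×1000 + 6×100 + 6×10 + 2 = 5662 (decimal)
Convert one thousand seven hundred thirty-seven (English words) → 1×1000 + 7×100 + 37 = 1737 (decimal)
Compute 5662 - 1737 = 3925
Convert 3925 (decimal) → 3925 = 3×1000 + 9×100 + 2×10 + 5 → 3 thousands, 9 hundreds, 2 tens, 5 ones (place-value notation)
3 thousands, 9 hundreds, 2 tens, 5 ones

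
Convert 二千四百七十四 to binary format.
Convert 二千四百七十四 (Chinese numeral) → 2×1000 + 4×100 + 7×10 + 4 = 2474 (decimal)
Convert 2474 (decimal) → 2474 = 2048 + 256 + 128 + 32 + 8 + 2 → 0b100110101010 (binary)
0b100110101010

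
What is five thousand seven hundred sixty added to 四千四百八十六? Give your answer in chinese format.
Convert five thousand seven hundred sixty (English words) → 5×1000 + 7×100 + 60 = 5760 (decimal)
Convert 四千四百八十六 (Chinese numeral) → 4×1000 + 4×100 + 8×10 + 6 = 4486 (decimal)
Compute 5760 + 4486 = 10246
Convert 10246 (decimal) → 10246 = 1×10000 + 2×100 + 4×10 + 6 → 一万零二百四十六 (Chinese numeral)
一万零二百四十六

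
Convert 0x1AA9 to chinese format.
Convert 0x1AA9 (hexadecimal) → 1×4096 + 10×256 + 10×16 + 9 = 6825 (decimal)
Convert 6825 (decimal) → 6825 = 6×1000 + 8×100 + 2×10 + 5 → 六千八百二十五 (Chinese numeral)
六千八百二十五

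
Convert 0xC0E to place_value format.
Convert 0xC0E (hexadecimal) → 12×256 + 14 = 3086 (decimal)
Convert 3086 (decimal) → 3086 = 3×1000 + 8×10 + 6 → 3 thousands, 8 tens, 6 ones (place-value notation)
3 thousands, 8 tens, 6 ones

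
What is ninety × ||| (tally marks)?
Convert ninety (English words) → 90 (decimal)
Convert ||| (tally marks) → 3 (decimal)
Compute 90 × 3 = 270
270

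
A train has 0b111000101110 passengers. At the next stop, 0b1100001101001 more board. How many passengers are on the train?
Convert 0b111000101110 (binary) → 2048 + 1024 + 512 + 32 + 8 + 4 + 2 = 3630 (decimal)
Convert 0b1100001101001 (binary) → 4096 + 2048 + 64 + 32 + 8 + 1 = 6249 (decimal)
Compute 3630 + 6249 = 9879
9879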